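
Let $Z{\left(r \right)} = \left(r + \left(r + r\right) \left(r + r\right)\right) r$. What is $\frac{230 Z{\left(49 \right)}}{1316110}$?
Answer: $\frac{10878931}{131611} \approx 82.66$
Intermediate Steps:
$Z{\left(r \right)} = r \left(r + 4 r^{2}\right)$ ($Z{\left(r \right)} = \left(r + 2 r 2 r\right) r = \left(r + 4 r^{2}\right) r = r \left(r + 4 r^{2}\right)$)
$\frac{230 Z{\left(49 \right)}}{1316110} = \frac{230 \cdot 49^{2} \left(1 + 4 \cdot 49\right)}{1316110} = 230 \cdot 2401 \left(1 + 196\right) \frac{1}{1316110} = 230 \cdot 2401 \cdot 197 \cdot \frac{1}{1316110} = 230 \cdot 472997 \cdot \frac{1}{1316110} = 108789310 \cdot \frac{1}{1316110} = \frac{10878931}{131611}$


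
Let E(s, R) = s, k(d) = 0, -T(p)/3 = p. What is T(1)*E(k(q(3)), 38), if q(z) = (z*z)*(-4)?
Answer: 0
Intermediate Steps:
q(z) = -4*z² (q(z) = z²*(-4) = -4*z²)
T(p) = -3*p
T(1)*E(k(q(3)), 38) = -3*1*0 = -3*0 = 0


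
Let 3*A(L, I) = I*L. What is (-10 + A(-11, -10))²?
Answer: 6400/9 ≈ 711.11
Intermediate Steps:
A(L, I) = I*L/3 (A(L, I) = (I*L)/3 = I*L/3)
(-10 + A(-11, -10))² = (-10 + (⅓)*(-10)*(-11))² = (-10 + 110/3)² = (80/3)² = 6400/9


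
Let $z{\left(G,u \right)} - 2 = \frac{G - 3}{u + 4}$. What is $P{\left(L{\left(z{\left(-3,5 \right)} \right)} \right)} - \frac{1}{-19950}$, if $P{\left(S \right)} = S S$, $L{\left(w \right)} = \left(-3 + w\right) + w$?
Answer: $\frac{6653}{59850} \approx 0.11116$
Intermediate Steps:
$z{\left(G,u \right)} = 2 + \frac{-3 + G}{4 + u}$ ($z{\left(G,u \right)} = 2 + \frac{G - 3}{u + 4} = 2 + \frac{-3 + G}{4 + u}$)
$L{\left(w \right)} = -3 + 2 w$
$P{\left(S \right)} = S^{2}$
$P{\left(L{\left(z{\left(-3,5 \right)} \right)} \right)} - \frac{1}{-19950} = \left(-3 + 2 \frac{5 - 3 + 2 \cdot 5}{4 + 5}\right)^{2} - \frac{1}{-19950} = \left(-3 + 2 \frac{5 - 3 + 10}{9}\right)^{2} - - \frac{1}{19950} = \left(-3 + 2 \cdot \frac{1}{9} \cdot 12\right)^{2} + \frac{1}{19950} = \left(-3 + 2 \cdot \frac{4}{3}\right)^{2} + \frac{1}{19950} = \left(-3 + \frac{8}{3}\right)^{2} + \frac{1}{19950} = \left(- \frac{1}{3}\right)^{2} + \frac{1}{19950} = \frac{1}{9} + \frac{1}{19950} = \frac{6653}{59850}$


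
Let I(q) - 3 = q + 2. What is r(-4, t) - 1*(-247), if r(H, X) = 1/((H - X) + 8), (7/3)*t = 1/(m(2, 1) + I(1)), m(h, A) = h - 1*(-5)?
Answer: 89258/361 ≈ 247.25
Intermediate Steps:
m(h, A) = 5 + h (m(h, A) = h + 5 = 5 + h)
I(q) = 5 + q (I(q) = 3 + (q + 2) = 3 + (2 + q) = 5 + q)
t = 3/91 (t = 3/(7*((5 + 2) + (5 + 1))) = 3/(7*(7 + 6)) = (3/7)/13 = (3/7)*(1/13) = 3/91 ≈ 0.032967)
r(H, X) = 1/(8 + H - X)
r(-4, t) - 1*(-247) = 1/(8 - 4 - 1*3/91) - 1*(-247) = 1/(8 - 4 - 3/91) + 247 = 1/(361/91) + 247 = 91/361 + 247 = 89258/361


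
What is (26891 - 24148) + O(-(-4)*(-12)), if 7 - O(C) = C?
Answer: 2798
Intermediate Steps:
O(C) = 7 - C
(26891 - 24148) + O(-(-4)*(-12)) = (26891 - 24148) + (7 - (-1)*(-4*(-12))) = 2743 + (7 - (-1)*48) = 2743 + (7 - 1*(-48)) = 2743 + (7 + 48) = 2743 + 55 = 2798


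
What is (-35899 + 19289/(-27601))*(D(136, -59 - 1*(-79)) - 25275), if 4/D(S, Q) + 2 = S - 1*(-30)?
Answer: 1026810318887112/1131641 ≈ 9.0736e+8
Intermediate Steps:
D(S, Q) = 4/(28 + S) (D(S, Q) = 4/(-2 + (S - 1*(-30))) = 4/(-2 + (S + 30)) = 4/(-2 + (30 + S)) = 4/(28 + S))
(-35899 + 19289/(-27601))*(D(136, -59 - 1*(-79)) - 25275) = (-35899 + 19289/(-27601))*(4/(28 + 136) - 25275) = (-35899 + 19289*(-1/27601))*(4/164 - 25275) = (-35899 - 19289/27601)*(4*(1/164) - 25275) = -990867588*(1/41 - 25275)/27601 = -990867588/27601*(-1036274/41) = 1026810318887112/1131641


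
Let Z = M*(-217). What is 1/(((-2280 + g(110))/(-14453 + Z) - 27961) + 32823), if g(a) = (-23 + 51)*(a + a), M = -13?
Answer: 1454/7068863 ≈ 0.00020569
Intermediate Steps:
Z = 2821 (Z = -13*(-217) = 2821)
g(a) = 56*a (g(a) = 28*(2*a) = 56*a)
1/(((-2280 + g(110))/(-14453 + Z) - 27961) + 32823) = 1/(((-2280 + 56*110)/(-14453 + 2821) - 27961) + 32823) = 1/(((-2280 + 6160)/(-11632) - 27961) + 32823) = 1/((3880*(-1/11632) - 27961) + 32823) = 1/((-485/1454 - 27961) + 32823) = 1/(-40655779/1454 + 32823) = 1/(7068863/1454) = 1454/7068863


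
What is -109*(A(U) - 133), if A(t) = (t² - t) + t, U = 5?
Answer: 11772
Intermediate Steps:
A(t) = t²
-109*(A(U) - 133) = -109*(5² - 133) = -109*(25 - 133) = -109*(-108) = 11772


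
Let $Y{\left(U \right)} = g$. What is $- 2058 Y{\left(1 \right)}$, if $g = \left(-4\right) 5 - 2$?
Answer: $45276$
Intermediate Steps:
$g = -22$ ($g = -20 - 2 = -22$)
$Y{\left(U \right)} = -22$
$- 2058 Y{\left(1 \right)} = \left(-2058\right) \left(-22\right) = 45276$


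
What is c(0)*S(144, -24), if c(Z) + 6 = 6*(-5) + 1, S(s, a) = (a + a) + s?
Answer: -3360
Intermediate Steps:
S(s, a) = s + 2*a (S(s, a) = 2*a + s = s + 2*a)
c(Z) = -35 (c(Z) = -6 + (6*(-5) + 1) = -6 + (-30 + 1) = -6 - 29 = -35)
c(0)*S(144, -24) = -35*(144 + 2*(-24)) = -35*(144 - 48) = -35*96 = -3360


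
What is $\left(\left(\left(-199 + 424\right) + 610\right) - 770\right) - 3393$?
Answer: $-3328$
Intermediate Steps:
$\left(\left(\left(-199 + 424\right) + 610\right) - 770\right) - 3393 = \left(\left(225 + 610\right) - 770\right) - 3393 = \left(835 - 770\right) - 3393 = 65 - 3393 = -3328$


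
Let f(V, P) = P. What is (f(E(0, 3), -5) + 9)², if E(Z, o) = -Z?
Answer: 16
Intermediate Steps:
(f(E(0, 3), -5) + 9)² = (-5 + 9)² = 4² = 16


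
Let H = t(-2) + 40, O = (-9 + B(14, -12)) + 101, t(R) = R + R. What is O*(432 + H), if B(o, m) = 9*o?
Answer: 102024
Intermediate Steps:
t(R) = 2*R
O = 218 (O = (-9 + 9*14) + 101 = (-9 + 126) + 101 = 117 + 101 = 218)
H = 36 (H = 2*(-2) + 40 = -4 + 40 = 36)
O*(432 + H) = 218*(432 + 36) = 218*468 = 102024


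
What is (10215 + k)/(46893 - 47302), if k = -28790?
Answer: 18575/409 ≈ 45.416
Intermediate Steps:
(10215 + k)/(46893 - 47302) = (10215 - 28790)/(46893 - 47302) = -18575/(-409) = -18575*(-1/409) = 18575/409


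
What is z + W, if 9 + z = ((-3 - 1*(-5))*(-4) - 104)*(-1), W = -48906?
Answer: -48803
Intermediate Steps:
z = 103 (z = -9 + ((-3 - 1*(-5))*(-4) - 104)*(-1) = -9 + ((-3 + 5)*(-4) - 104)*(-1) = -9 + (2*(-4) - 104)*(-1) = -9 + (-8 - 104)*(-1) = -9 - 112*(-1) = -9 + 112 = 103)
z + W = 103 - 48906 = -48803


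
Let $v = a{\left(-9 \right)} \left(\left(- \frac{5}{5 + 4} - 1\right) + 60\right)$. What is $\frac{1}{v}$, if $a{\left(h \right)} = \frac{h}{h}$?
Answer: $\frac{9}{526} \approx 0.01711$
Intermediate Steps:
$a{\left(h \right)} = 1$
$v = \frac{526}{9}$ ($v = 1 \left(\left(- \frac{5}{5 + 4} - 1\right) + 60\right) = 1 \left(\left(- \frac{5}{9} - 1\right) + 60\right) = 1 \left(- \frac{14}{9} + 60\right) = 1 \cdot \frac{526}{9} = \frac{526}{9} \approx 58.444$)
$\frac{1}{v} = \frac{1}{\frac{526}{9}} = \frac{9}{526}$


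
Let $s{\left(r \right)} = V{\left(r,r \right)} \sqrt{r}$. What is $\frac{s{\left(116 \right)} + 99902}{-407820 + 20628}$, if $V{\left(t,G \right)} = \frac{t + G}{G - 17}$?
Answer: $- \frac{49951}{193596} - \frac{58 \sqrt{29}}{4791501} \approx -0.25808$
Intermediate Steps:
$V{\left(t,G \right)} = \frac{G + t}{-17 + G}$
$s{\left(r \right)} = \frac{2 r^{\frac{3}{2}}}{-17 + r}$ ($s{\left(r \right)} = \frac{r + r}{-17 + r} \sqrt{r} = \frac{2 r}{-17 + r} \sqrt{r} = \frac{2 r^{\frac{3}{2}}}{-17 + r}$)
$\frac{s{\left(116 \right)} + 99902}{-407820 + 20628} = \frac{\frac{2 \cdot 116^{\frac{3}{2}}}{-17 + 116} + 99902}{-407820 + 20628} = \frac{\frac{2 \cdot 232 \sqrt{29}}{99} + 99902}{-387192} = \left(2 \cdot 232 \sqrt{29} \cdot \frac{1}{99} + 99902\right) \left(- \frac{1}{387192}\right) = \left(\frac{464 \sqrt{29}}{99} + 99902\right) \left(- \frac{1}{387192}\right) = \left(99902 + \frac{464 \sqrt{29}}{99}\right) \left(- \frac{1}{387192}\right) = - \frac{49951}{193596} - \frac{58 \sqrt{29}}{4791501}$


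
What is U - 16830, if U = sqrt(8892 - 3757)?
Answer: -16830 + sqrt(5135) ≈ -16758.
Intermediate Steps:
U = sqrt(5135) ≈ 71.659
U - 16830 = sqrt(5135) - 16830 = -16830 + sqrt(5135)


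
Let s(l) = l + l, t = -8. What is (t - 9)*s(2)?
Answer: -68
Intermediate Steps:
s(l) = 2*l
(t - 9)*s(2) = (-8 - 9)*(2*2) = -17*4 = -68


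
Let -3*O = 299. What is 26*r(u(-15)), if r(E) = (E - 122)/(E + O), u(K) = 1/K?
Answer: 23803/748 ≈ 31.822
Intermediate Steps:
O = -299/3 (O = -1/3*299 = -299/3 ≈ -99.667)
r(E) = (-122 + E)/(-299/3 + E) (r(E) = (E - 122)/(E - 299/3) = (-122 + E)/(-299/3 + E))
26*r(u(-15)) = 26*(3*(-122 + 1/(-15))/(-299 + 3/(-15))) = 26*(3*(-122 - 1/15)/(-299 + 3*(-1/15))) = 26*(3*(-1831/15)/(-299 - 1/5)) = 26*(3*(-1831/15)/(-1496/5)) = 26*(3*(-5/1496)*(-1831/15)) = 26*(1831/1496) = 23803/748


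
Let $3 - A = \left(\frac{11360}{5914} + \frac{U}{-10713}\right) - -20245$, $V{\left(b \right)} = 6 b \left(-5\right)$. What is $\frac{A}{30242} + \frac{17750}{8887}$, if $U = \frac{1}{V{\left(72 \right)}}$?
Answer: $\frac{24420123310176518101}{18390005952757230240} \approx 1.3279$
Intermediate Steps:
$V{\left(b \right)} = - 30 b$
$U = - \frac{1}{2160}$ ($U = \frac{1}{\left(-30\right) 72} = \frac{1}{-2160} = - \frac{1}{2160} \approx -0.00046296$)
$A = - \frac{1385194669264877}{68425216560}$ ($A = 3 - \left(\left(\frac{11360}{5914} - \frac{1}{2160 \left(-10713\right)}\right) - -20245\right) = 3 - \left(\left(11360 \cdot \frac{1}{5914} - - \frac{1}{23140080}\right) + 20245\right) = 3 - \left(\left(\frac{5680}{2957} + \frac{1}{23140080}\right) + 20245\right) = 3 - \left(\frac{131435657357}{68425216560} + 20245\right) = 3 - \frac{1385399944914557}{68425216560} = - \frac{1385194669264877}{68425216560} \approx -20244.0$)
$\frac{A}{30242} + \frac{17750}{8887} = - \frac{1385194669264877}{68425216560 \cdot 30242} + \frac{17750}{8887} = \left(- \frac{1385194669264877}{68425216560}\right) \frac{1}{30242} + 17750 \cdot \frac{1}{8887} = - \frac{1385194669264877}{2069315399207520} + \frac{17750}{8887} = \frac{24420123310176518101}{18390005952757230240}$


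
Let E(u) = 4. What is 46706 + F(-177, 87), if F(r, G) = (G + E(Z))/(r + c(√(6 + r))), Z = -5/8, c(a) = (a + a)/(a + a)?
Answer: 8220165/176 ≈ 46706.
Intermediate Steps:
c(a) = 1 (c(a) = (2*a)/((2*a)) = (2*a)*(1/(2*a)) = 1)
Z = -5/8 (Z = -5*⅛ = -5/8 ≈ -0.62500)
F(r, G) = (4 + G)/(1 + r) (F(r, G) = (G + 4)/(r + 1) = (4 + G)/(1 + r))
46706 + F(-177, 87) = 46706 + (4 + 87)/(1 - 177) = 46706 + 91/(-176) = 46706 - 1/176*91 = 46706 - 91/176 = 8220165/176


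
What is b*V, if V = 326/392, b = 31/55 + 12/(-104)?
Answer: 104483/280280 ≈ 0.37278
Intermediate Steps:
b = 641/1430 (b = 31*(1/55) + 12*(-1/104) = 31/55 - 3/26 = 641/1430 ≈ 0.44825)
V = 163/196 (V = 326*(1/392) = 163/196 ≈ 0.83163)
b*V = (641/1430)*(163/196) = 104483/280280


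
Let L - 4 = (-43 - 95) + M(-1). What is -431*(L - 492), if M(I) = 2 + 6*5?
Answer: 256014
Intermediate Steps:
M(I) = 32 (M(I) = 2 + 30 = 32)
L = -102 (L = 4 + ((-43 - 95) + 32) = 4 + (-138 + 32) = 4 - 106 = -102)
-431*(L - 492) = -431*(-102 - 492) = -431*(-594) = 256014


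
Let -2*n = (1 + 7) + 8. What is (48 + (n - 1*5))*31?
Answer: 1085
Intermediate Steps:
n = -8 (n = -((1 + 7) + 8)/2 = -(8 + 8)/2 = -½*16 = -8)
(48 + (n - 1*5))*31 = (48 + (-8 - 1*5))*31 = (48 + (-8 - 5))*31 = (48 - 13)*31 = 35*31 = 1085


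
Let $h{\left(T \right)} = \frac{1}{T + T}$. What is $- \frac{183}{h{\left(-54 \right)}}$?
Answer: $19764$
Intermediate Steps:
$h{\left(T \right)} = \frac{1}{2 T}$
$- \frac{183}{h{\left(-54 \right)}} = - \frac{183}{\frac{1}{2} \frac{1}{-54}} = - \frac{183}{\frac{1}{2} \left(- \frac{1}{54}\right)} = - \frac{183}{- \frac{1}{108}} = \left(-183\right) \left(-108\right) = 19764$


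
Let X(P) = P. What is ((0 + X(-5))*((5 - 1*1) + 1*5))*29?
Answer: -1305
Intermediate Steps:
((0 + X(-5))*((5 - 1*1) + 1*5))*29 = ((0 - 5)*((5 - 1*1) + 1*5))*29 = -5*((5 - 1) + 5)*29 = -5*(4 + 5)*29 = -5*9*29 = -45*29 = -1305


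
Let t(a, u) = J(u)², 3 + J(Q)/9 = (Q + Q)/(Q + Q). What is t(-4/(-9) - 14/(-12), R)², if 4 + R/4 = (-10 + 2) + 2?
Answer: 104976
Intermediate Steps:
J(Q) = -18 (J(Q) = -27 + 9*((Q + Q)/(Q + Q)) = -27 + 9*((2*Q)/((2*Q))) = -27 + 9*((2*Q)*(1/(2*Q))) = -27 + 9*1 = -27 + 9 = -18)
R = -40 (R = -16 + 4*((-10 + 2) + 2) = -16 + 4*(-8 + 2) = -16 + 4*(-6) = -16 - 24 = -40)
t(a, u) = 324 (t(a, u) = (-18)² = 324)
t(-4/(-9) - 14/(-12), R)² = 324² = 104976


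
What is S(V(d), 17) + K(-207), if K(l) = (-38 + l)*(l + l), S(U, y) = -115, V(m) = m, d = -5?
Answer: 101315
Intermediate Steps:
K(l) = 2*l*(-38 + l) (K(l) = (-38 + l)*(2*l) = 2*l*(-38 + l))
S(V(d), 17) + K(-207) = -115 + 2*(-207)*(-38 - 207) = -115 + 2*(-207)*(-245) = -115 + 101430 = 101315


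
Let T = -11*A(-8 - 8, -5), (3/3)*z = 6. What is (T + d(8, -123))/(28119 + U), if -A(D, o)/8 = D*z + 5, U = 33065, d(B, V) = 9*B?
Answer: -31/239 ≈ -0.12971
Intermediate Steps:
z = 6
A(D, o) = -40 - 48*D (A(D, o) = -8*(D*6 + 5) = -8*(6*D + 5) = -8*(5 + 6*D) = -40 - 48*D)
T = -8008 (T = -11*(-40 - 48*(-8 - 8)) = -11*(-40 - 48*(-16)) = -11*(-40 + 768) = -11*728 = -8008)
(T + d(8, -123))/(28119 + U) = (-8008 + 9*8)/(28119 + 33065) = (-8008 + 72)/61184 = -7936*1/61184 = -31/239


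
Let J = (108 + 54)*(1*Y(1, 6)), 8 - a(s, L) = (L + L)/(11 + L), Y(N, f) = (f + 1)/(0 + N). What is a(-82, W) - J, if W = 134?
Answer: -163538/145 ≈ -1127.8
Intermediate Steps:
Y(N, f) = (1 + f)/N
a(s, L) = 8 - 2*L/(11 + L) (a(s, L) = 8 - (L + L)/(11 + L) = 8 - 2*L/(11 + L))
J = 1134 (J = (108 + 54)*(1*((1 + 6)/1)) = 162*(1*(1*7)) = 162*(1*7) = 162*7 = 1134)
a(-82, W) - J = 2*(44 + 3*134)/(11 + 134) - 1*1134 = 2*(44 + 402)/145 - 1134 = 2*(1/145)*446 - 1134 = 892/145 - 1134 = -163538/145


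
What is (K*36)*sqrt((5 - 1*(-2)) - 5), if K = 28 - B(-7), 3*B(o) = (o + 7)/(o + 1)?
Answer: 1008*sqrt(2) ≈ 1425.5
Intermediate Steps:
B(o) = (7 + o)/(3*(1 + o)) (B(o) = ((o + 7)/(o + 1))/3 = ((7 + o)/(1 + o))/3 = (7 + o)/(3*(1 + o)))
K = 28 (K = 28 - (7 - 7)/(3*(1 - 7)) = 28 - 0/(3*(-6)) = 28 - (-1)*0/(3*6) = 28 - 1*0 = 28 + 0 = 28)
(K*36)*sqrt((5 - 1*(-2)) - 5) = (28*36)*sqrt((5 - 1*(-2)) - 5) = 1008*sqrt((5 + 2) - 5) = 1008*sqrt(7 - 5) = 1008*sqrt(2)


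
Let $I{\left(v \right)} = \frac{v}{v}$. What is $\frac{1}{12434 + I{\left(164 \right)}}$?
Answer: $\frac{1}{12435} \approx 8.0418 \cdot 10^{-5}$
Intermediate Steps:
$I{\left(v \right)} = 1$
$\frac{1}{12434 + I{\left(164 \right)}} = \frac{1}{12434 + 1} = \frac{1}{12435}$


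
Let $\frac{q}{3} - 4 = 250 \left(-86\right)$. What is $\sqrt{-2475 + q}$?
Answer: $i \sqrt{66963} \approx 258.77 i$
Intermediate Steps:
$q = -64488$ ($q = 12 + 3 \cdot 250 \left(-86\right) = 12 + 3 \left(-21500\right) = 12 - 64500 = -64488$)
$\sqrt{-2475 + q} = \sqrt{-2475 - 64488} = \sqrt{-66963} = i \sqrt{66963}$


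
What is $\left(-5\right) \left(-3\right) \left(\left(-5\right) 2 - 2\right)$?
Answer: $-180$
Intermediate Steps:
$\left(-5\right) \left(-3\right) \left(\left(-5\right) 2 - 2\right) = 15 \left(-10 - 2\right) = 15 \left(-12\right) = -180$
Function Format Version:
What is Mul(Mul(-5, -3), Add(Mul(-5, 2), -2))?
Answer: -180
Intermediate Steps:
Mul(Mul(-5, -3), Add(Mul(-5, 2), -2)) = Mul(15, Add(-10, -2)) = Mul(15, -12) = -180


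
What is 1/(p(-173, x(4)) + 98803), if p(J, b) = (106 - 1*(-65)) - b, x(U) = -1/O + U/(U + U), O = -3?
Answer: 6/593839 ≈ 1.0104e-5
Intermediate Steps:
x(U) = 5/6 (x(U) = -1/(-3) + U/(U + U) = -1*(-1/3) + U/((2*U)) = 1/3 + U*(1/(2*U)) = 1/3 + 1/2 = 5/6)
p(J, b) = 171 - b (p(J, b) = (106 + 65) - b = 171 - b)
1/(p(-173, x(4)) + 98803) = 1/((171 - 1*5/6) + 98803) = 1/((171 - 5/6) + 98803) = 1/(1021/6 + 98803) = 1/(593839/6) = 6/593839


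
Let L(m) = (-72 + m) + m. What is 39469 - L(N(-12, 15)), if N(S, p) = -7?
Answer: 39555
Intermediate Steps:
L(m) = -72 + 2*m
39469 - L(N(-12, 15)) = 39469 - (-72 + 2*(-7)) = 39469 - (-72 - 14) = 39469 - 1*(-86) = 39469 + 86 = 39555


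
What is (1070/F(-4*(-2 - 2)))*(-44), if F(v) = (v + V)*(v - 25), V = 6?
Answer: 2140/9 ≈ 237.78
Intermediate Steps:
F(v) = (-25 + v)*(6 + v) (F(v) = (v + 6)*(v - 25) = (6 + v)*(-25 + v) = (-25 + v)*(6 + v))
(1070/F(-4*(-2 - 2)))*(-44) = (1070/(-150 + (-4*(-2 - 2))² - (-76)*(-2 - 2)))*(-44) = (1070/(-150 + (-4*(-4))² - (-76)*(-4)))*(-44) = (1070/(-150 + 16² - 19*16))*(-44) = (1070/(-150 + 256 - 304))*(-44) = (1070/(-198))*(-44) = (1070*(-1/198))*(-44) = -535/99*(-44) = 2140/9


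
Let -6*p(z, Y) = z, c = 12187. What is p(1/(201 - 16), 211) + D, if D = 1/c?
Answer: -11077/13527570 ≈ -0.00081885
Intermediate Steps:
D = 1/12187 ≈ 8.2055e-5
p(z, Y) = -z/6
p(1/(201 - 16), 211) + D = -1/(6*(201 - 16)) + 1/12187 = -1/6/185 + 1/12187 = -1/6*1/185 + 1/12187 = -1/1110 + 1/12187 = -11077/13527570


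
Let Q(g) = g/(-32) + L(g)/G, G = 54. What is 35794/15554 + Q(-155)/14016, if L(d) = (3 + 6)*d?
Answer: 2187762467/951293952 ≈ 2.2998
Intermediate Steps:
L(d) = 9*d
Q(g) = 13*g/96 (Q(g) = g/(-32) + (9*g)/54 = g*(-1/32) + (9*g)*(1/54) = -g/32 + g/6 = 13*g/96)
35794/15554 + Q(-155)/14016 = 35794/15554 + ((13/96)*(-155))/14016 = 35794*(1/15554) - 2015/96*1/14016 = 1627/707 - 2015/1345536 = 2187762467/951293952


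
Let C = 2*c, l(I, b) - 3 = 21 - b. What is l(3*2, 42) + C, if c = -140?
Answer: -298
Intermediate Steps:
l(I, b) = 24 - b (l(I, b) = 3 + (21 - b) = 24 - b)
C = -280 (C = 2*(-140) = -280)
l(3*2, 42) + C = (24 - 1*42) - 280 = (24 - 42) - 280 = -18 - 280 = -298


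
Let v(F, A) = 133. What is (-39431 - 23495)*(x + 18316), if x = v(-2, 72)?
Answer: -1160921774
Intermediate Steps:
x = 133
(-39431 - 23495)*(x + 18316) = (-39431 - 23495)*(133 + 18316) = -62926*18449 = -1160921774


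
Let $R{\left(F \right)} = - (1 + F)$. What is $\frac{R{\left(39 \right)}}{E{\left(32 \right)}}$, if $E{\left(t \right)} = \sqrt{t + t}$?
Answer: $-5$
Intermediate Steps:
$E{\left(t \right)} = \sqrt{2} \sqrt{t}$ ($E{\left(t \right)} = \sqrt{2 t} = \sqrt{2} \sqrt{t}$)
$R{\left(F \right)} = -1 - F$
$\frac{R{\left(39 \right)}}{E{\left(32 \right)}} = \frac{-1 - 39}{\sqrt{2} \sqrt{32}} = \frac{-1 - 39}{\sqrt{2} \cdot 4 \sqrt{2}} = - \frac{40}{8} = \left(-40\right) \frac{1}{8} = -5$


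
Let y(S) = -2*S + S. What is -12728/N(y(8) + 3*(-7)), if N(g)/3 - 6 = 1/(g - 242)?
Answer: -3449288/4875 ≈ -707.55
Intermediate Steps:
y(S) = -S
N(g) = 18 + 3/(-242 + g) (N(g) = 18 + 3/(g - 242) = 18 + 3/(-242 + g))
-12728/N(y(8) + 3*(-7)) = -12728*(-242 + (-1*8 + 3*(-7)))/(3*(-1451 + 6*(-1*8 + 3*(-7)))) = -12728*(-242 + (-8 - 21))/(3*(-1451 + 6*(-8 - 21))) = -12728*(-242 - 29)/(3*(-1451 + 6*(-29))) = -12728*(-271/(3*(-1451 - 174))) = -12728/(3*(-1/271)*(-1625)) = -12728/4875/271 = -12728*271/4875 = -3449288/4875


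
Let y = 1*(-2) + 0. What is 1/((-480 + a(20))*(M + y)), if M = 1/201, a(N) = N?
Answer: 201/184460 ≈ 0.0010897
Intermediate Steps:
M = 1/201 ≈ 0.0049751
y = -2 (y = -2 + 0 = -2)
1/((-480 + a(20))*(M + y)) = 1/((-480 + 20)*(1/201 - 2)) = 1/(-460*(-401/201)) = 1/(184460/201) = 201/184460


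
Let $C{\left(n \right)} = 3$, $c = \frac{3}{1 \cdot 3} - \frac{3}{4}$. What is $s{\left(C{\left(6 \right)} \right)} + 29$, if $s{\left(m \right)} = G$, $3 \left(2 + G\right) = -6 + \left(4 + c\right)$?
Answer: $\frac{317}{12} \approx 26.417$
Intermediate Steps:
$c = \frac{1}{4}$ ($c = \frac{3}{3} - \frac{3}{4} = 3 \cdot \frac{1}{3} - \frac{3}{4} = 1 - \frac{3}{4} = \frac{1}{4} \approx 0.25$)
$G = - \frac{31}{12}$ ($G = -2 + \frac{-6 + \left(4 + \frac{1}{4}\right)}{3} = -2 + \frac{-6 + \frac{17}{4}}{3} = -2 + \frac{1}{3} \left(- \frac{7}{4}\right) = -2 - \frac{7}{12} = - \frac{31}{12} \approx -2.5833$)
$s{\left(m \right)} = - \frac{31}{12}$
$s{\left(C{\left(6 \right)} \right)} + 29 = - \frac{31}{12} + 29 = \frac{317}{12}$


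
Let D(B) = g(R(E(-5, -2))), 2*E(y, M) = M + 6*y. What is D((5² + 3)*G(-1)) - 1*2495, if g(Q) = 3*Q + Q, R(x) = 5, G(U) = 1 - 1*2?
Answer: -2475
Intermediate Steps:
G(U) = -1 (G(U) = 1 - 2 = -1)
E(y, M) = M/2 + 3*y (E(y, M) = (M + 6*y)/2 = M/2 + 3*y)
g(Q) = 4*Q
D(B) = 20 (D(B) = 4*5 = 20)
D((5² + 3)*G(-1)) - 1*2495 = 20 - 1*2495 = 20 - 2495 = -2475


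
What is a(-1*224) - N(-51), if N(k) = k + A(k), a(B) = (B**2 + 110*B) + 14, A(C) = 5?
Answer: 25596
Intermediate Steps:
a(B) = 14 + B**2 + 110*B
N(k) = 5 + k (N(k) = k + 5 = 5 + k)
a(-1*224) - N(-51) = (14 + (-1*224)**2 + 110*(-1*224)) - (5 - 51) = (14 + (-224)**2 + 110*(-224)) - 1*(-46) = (14 + 50176 - 24640) + 46 = 25550 + 46 = 25596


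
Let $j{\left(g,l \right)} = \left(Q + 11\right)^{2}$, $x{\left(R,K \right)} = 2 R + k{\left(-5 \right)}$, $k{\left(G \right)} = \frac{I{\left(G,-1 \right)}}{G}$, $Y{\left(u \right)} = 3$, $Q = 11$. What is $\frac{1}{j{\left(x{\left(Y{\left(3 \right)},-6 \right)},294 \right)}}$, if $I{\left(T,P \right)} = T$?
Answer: $\frac{1}{484} \approx 0.0020661$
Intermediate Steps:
$k{\left(G \right)} = 1$ ($k{\left(G \right)} = \frac{G}{G} = 1$)
$x{\left(R,K \right)} = 1 + 2 R$ ($x{\left(R,K \right)} = 2 R + 1 = 1 + 2 R$)
$j{\left(g,l \right)} = 484$ ($j{\left(g,l \right)} = \left(11 + 11\right)^{2} = 22^{2} = 484$)
$\frac{1}{j{\left(x{\left(Y{\left(3 \right)},-6 \right)},294 \right)}} = \frac{1}{484}$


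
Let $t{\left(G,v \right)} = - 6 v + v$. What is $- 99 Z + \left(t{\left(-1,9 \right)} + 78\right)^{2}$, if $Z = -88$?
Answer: $9801$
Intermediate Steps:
$t{\left(G,v \right)} = - 5 v$
$- 99 Z + \left(t{\left(-1,9 \right)} + 78\right)^{2} = \left(-99\right) \left(-88\right) + \left(\left(-5\right) 9 + 78\right)^{2} = 8712 + \left(-45 + 78\right)^{2} = 8712 + 33^{2} = 8712 + 1089 = 9801$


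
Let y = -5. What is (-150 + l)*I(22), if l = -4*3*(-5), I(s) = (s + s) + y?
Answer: -3510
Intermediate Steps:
I(s) = -5 + 2*s (I(s) = (s + s) - 5 = 2*s - 5 = -5 + 2*s)
l = 60 (l = -12*(-5) = 60)
(-150 + l)*I(22) = (-150 + 60)*(-5 + 2*22) = -90*(-5 + 44) = -90*39 = -3510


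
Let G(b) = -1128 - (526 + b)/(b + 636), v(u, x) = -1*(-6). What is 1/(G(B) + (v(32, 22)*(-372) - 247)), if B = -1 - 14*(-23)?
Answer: -87/313886 ≈ -0.00027717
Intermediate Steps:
v(u, x) = 6
B = 321 (B = -1 + 322 = 321)
G(b) = -1128 - (526 + b)/(636 + b)
1/(G(B) + (v(32, 22)*(-372) - 247)) = 1/((-717934 - 1129*321)/(636 + 321) + (6*(-372) - 247)) = 1/((-717934 - 362409)/957 + (-2232 - 247)) = 1/((1/957)*(-1080343) - 2479) = 1/(-98213/87 - 2479) = 1/(-313886/87) = -87/313886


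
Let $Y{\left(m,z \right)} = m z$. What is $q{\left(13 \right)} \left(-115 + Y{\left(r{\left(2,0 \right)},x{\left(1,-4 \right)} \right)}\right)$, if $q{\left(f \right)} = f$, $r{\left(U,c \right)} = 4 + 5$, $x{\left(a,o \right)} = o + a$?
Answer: $-1846$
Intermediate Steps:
$x{\left(a,o \right)} = a + o$
$r{\left(U,c \right)} = 9$
$q{\left(13 \right)} \left(-115 + Y{\left(r{\left(2,0 \right)},x{\left(1,-4 \right)} \right)}\right) = 13 \left(-115 + 9 \left(1 - 4\right)\right) = 13 \left(-115 + 9 \left(-3\right)\right) = 13 \left(-115 - 27\right) = 13 \left(-142\right) = -1846$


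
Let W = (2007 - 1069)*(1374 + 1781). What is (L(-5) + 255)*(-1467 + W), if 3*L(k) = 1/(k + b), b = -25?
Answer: 67881374927/90 ≈ 7.5424e+8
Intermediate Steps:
L(k) = 1/(3*(-25 + k)) (L(k) = 1/(3*(k - 25)) = 1/(3*(-25 + k)))
W = 2959390 (W = 938*3155 = 2959390)
(L(-5) + 255)*(-1467 + W) = (1/(3*(-25 - 5)) + 255)*(-1467 + 2959390) = ((⅓)/(-30) + 255)*2957923 = ((⅓)*(-1/30) + 255)*2957923 = (-1/90 + 255)*2957923 = (22949/90)*2957923 = 67881374927/90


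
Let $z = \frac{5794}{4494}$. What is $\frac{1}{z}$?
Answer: $\frac{2247}{2897} \approx 0.77563$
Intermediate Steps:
$z = \frac{2897}{2247}$ ($z = 5794 \cdot \frac{1}{4494} = \frac{2897}{2247} \approx 1.2893$)
$\frac{1}{z} = \frac{1}{\frac{2897}{2247}} = \frac{2247}{2897}$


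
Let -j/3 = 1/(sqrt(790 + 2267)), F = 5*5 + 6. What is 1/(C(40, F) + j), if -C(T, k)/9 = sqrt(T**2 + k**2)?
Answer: -1019/(sqrt(3057) + 9171*sqrt(2561)) ≈ -0.0021953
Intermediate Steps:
F = 31 (F = 25 + 6 = 31)
C(T, k) = -9*sqrt(T**2 + k**2)
j = -sqrt(3057)/1019 (j = -3/sqrt(790 + 2267) = -3*sqrt(3057)/3057 = -sqrt(3057)/1019 ≈ -0.054259)
1/(C(40, F) + j) = 1/(-9*sqrt(40**2 + 31**2) - sqrt(3057)/1019) = 1/(-9*sqrt(1600 + 961) - sqrt(3057)/1019) = 1/(-9*sqrt(2561) - sqrt(3057)/1019)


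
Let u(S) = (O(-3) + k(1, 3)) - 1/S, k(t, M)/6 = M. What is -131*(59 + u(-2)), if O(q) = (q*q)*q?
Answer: -13231/2 ≈ -6615.5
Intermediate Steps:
k(t, M) = 6*M
O(q) = q³ (O(q) = q²*q = q³)
u(S) = -9 - 1/S (u(S) = ((-3)³ + 6*3) - 1/S = (-27 + 18) - 1/S = -9 - 1/S)
-131*(59 + u(-2)) = -131*(59 + (-9 - 1/(-2))) = -131*(59 + (-9 - 1*(-½))) = -131*(59 + (-9 + ½)) = -131*(59 - 17/2) = -131*101/2 = -13231/2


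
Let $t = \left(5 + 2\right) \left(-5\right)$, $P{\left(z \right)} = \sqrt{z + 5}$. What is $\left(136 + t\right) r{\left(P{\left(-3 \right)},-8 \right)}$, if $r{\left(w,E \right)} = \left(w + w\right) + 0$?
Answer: $202 \sqrt{2} \approx 285.67$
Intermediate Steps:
$P{\left(z \right)} = \sqrt{5 + z}$
$r{\left(w,E \right)} = 2 w$ ($r{\left(w,E \right)} = 2 w + 0 = 2 w$)
$t = -35$ ($t = 7 \left(-5\right) = -35$)
$\left(136 + t\right) r{\left(P{\left(-3 \right)},-8 \right)} = \left(136 - 35\right) 2 \sqrt{5 - 3} = 101 \cdot 2 \sqrt{2} = 202 \sqrt{2}$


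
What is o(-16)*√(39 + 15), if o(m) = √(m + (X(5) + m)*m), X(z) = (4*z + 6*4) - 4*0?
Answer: 12*I*√174 ≈ 158.29*I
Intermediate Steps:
X(z) = 24 + 4*z (X(z) = (4*z + 24) + 0 = (24 + 4*z) + 0 = 24 + 4*z)
o(m) = √(m + m*(44 + m)) (o(m) = √(m + ((24 + 4*5) + m)*m) = √(m + ((24 + 20) + m)*m) = √(m + (44 + m)*m) = √(m + m*(44 + m)))
o(-16)*√(39 + 15) = √(-16*(45 - 16))*√(39 + 15) = √(-16*29)*√54 = √(-464)*(3*√6) = (4*I*√29)*(3*√6) = 12*I*√174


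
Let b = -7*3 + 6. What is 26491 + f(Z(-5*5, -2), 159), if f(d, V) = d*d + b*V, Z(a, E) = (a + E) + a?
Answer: 26810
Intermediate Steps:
b = -15 (b = -21 + 6 = -15)
Z(a, E) = E + 2*a (Z(a, E) = (E + a) + a = E + 2*a)
f(d, V) = d² - 15*V (f(d, V) = d*d - 15*V = d² - 15*V)
26491 + f(Z(-5*5, -2), 159) = 26491 + ((-2 + 2*(-5*5))² - 15*159) = 26491 + ((-2 + 2*(-25))² - 2385) = 26491 + ((-2 - 50)² - 2385) = 26491 + ((-52)² - 2385) = 26491 + (2704 - 2385) = 26491 + 319 = 26810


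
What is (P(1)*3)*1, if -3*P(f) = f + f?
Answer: -2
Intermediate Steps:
P(f) = -2*f/3 (P(f) = -(f + f)/3 = -2*f/3)
(P(1)*3)*1 = (-⅔*1*3)*1 = -⅔*3*1 = -2*1 = -2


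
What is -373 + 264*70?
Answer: 18107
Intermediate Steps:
-373 + 264*70 = -373 + 18480 = 18107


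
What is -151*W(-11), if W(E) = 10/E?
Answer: 1510/11 ≈ 137.27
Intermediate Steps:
-151*W(-11) = -1510/(-11) = -1510*(-1)/11 = -151*(-10/11) = 1510/11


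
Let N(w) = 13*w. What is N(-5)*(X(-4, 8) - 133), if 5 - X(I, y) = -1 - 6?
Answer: 7865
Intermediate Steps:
X(I, y) = 12 (X(I, y) = 5 - (-1 - 6) = 5 - 1*(-7) = 5 + 7 = 12)
N(-5)*(X(-4, 8) - 133) = (13*(-5))*(12 - 133) = -65*(-121) = 7865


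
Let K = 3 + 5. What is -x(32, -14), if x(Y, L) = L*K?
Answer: 112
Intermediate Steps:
K = 8
x(Y, L) = 8*L (x(Y, L) = L*8 = 8*L)
-x(32, -14) = -8*(-14) = -1*(-112) = 112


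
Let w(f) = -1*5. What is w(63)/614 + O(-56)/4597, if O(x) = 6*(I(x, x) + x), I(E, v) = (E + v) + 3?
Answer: -630845/2822558 ≈ -0.22350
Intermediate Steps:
w(f) = -5
I(E, v) = 3 + E + v
O(x) = 18 + 18*x (O(x) = 6*((3 + x + x) + x) = 6*((3 + 2*x) + x) = 6*(3 + 3*x) = 18 + 18*x)
w(63)/614 + O(-56)/4597 = -5/614 + (18 + 18*(-56))/4597 = -5*1/614 + (18 - 1008)*(1/4597) = -5/614 - 990*1/4597 = -5/614 - 990/4597 = -630845/2822558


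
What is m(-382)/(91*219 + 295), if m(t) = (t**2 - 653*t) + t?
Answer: 98747/5056 ≈ 19.531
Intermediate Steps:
m(t) = t**2 - 652*t
m(-382)/(91*219 + 295) = (-382*(-652 - 382))/(91*219 + 295) = (-382*(-1034))/(19929 + 295) = 394988/20224 = 394988*(1/20224) = 98747/5056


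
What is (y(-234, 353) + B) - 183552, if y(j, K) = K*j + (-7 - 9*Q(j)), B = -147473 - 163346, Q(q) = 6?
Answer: -577034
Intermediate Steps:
B = -310819
y(j, K) = -61 + K*j (y(j, K) = K*j + (-7 - 9*6) = K*j + (-7 - 54) = K*j - 61 = -61 + K*j)
(y(-234, 353) + B) - 183552 = ((-61 + 353*(-234)) - 310819) - 183552 = ((-61 - 82602) - 310819) - 183552 = (-82663 - 310819) - 183552 = -393482 - 183552 = -577034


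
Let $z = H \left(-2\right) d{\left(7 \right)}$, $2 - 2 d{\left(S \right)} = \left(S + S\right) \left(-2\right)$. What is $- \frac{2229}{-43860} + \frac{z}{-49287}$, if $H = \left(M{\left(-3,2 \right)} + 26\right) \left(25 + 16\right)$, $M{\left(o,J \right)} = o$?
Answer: $\frac{150073347}{240191980} \approx 0.62481$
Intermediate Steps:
$d{\left(S \right)} = 1 + 2 S$ ($d{\left(S \right)} = 1 - \frac{\left(S + S\right) \left(-2\right)}{2} = 1 - \frac{2 S \left(-2\right)}{2} = 1 - \frac{\left(-4\right) S}{2} = 1 + 2 S$)
$H = 943$ ($H = \left(-3 + 26\right) \left(25 + 16\right) = 23 \cdot 41 = 943$)
$z = -28290$ ($z = 943 \left(-2\right) \left(1 + 2 \cdot 7\right) = - 1886 \left(1 + 14\right) = \left(-1886\right) 15 = -28290$)
$- \frac{2229}{-43860} + \frac{z}{-49287} = - \frac{2229}{-43860} - \frac{28290}{-49287} = \left(-2229\right) \left(- \frac{1}{43860}\right) - - \frac{9430}{16429} = \frac{743}{14620} + \frac{9430}{16429} = \frac{150073347}{240191980}$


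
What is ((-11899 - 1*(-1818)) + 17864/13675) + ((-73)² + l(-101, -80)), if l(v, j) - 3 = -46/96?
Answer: -3116700653/656400 ≈ -4748.2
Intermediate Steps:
l(v, j) = 121/48 (l(v, j) = 3 - 46/96 = 3 - 46*1/96 = 3 - 23/48 = 121/48)
((-11899 - 1*(-1818)) + 17864/13675) + ((-73)² + l(-101, -80)) = ((-11899 - 1*(-1818)) + 17864/13675) + ((-73)² + 121/48) = ((-11899 + 1818) + 17864*(1/13675)) + (5329 + 121/48) = (-10081 + 17864/13675) + 255913/48 = -137839811/13675 + 255913/48 = -3116700653/656400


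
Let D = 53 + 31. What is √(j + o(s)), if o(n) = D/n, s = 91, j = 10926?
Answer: 5*√73866/13 ≈ 104.53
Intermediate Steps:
D = 84
o(n) = 84/n
√(j + o(s)) = √(10926 + 84/91) = √(10926 + 84*(1/91)) = √(10926 + 12/13) = √(142050/13) = 5*√73866/13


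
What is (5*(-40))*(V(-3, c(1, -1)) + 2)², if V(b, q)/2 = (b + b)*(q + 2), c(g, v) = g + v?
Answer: -96800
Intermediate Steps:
V(b, q) = 4*b*(2 + q) (V(b, q) = 2*((b + b)*(q + 2)) = 2*((2*b)*(2 + q)) = 2*(2*b*(2 + q)) = 4*b*(2 + q))
(5*(-40))*(V(-3, c(1, -1)) + 2)² = (5*(-40))*(4*(-3)*(2 + (1 - 1)) + 2)² = -200*(4*(-3)*(2 + 0) + 2)² = -200*(4*(-3)*2 + 2)² = -200*(-24 + 2)² = -200*(-22)² = -200*484 = -96800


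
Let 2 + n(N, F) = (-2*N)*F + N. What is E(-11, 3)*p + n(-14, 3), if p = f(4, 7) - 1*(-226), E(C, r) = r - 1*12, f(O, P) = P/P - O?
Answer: -1939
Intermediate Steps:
n(N, F) = -2 + N - 2*F*N (n(N, F) = -2 + ((-2*N)*F + N) = -2 + (-2*F*N + N) = -2 + (N - 2*F*N) = -2 + N - 2*F*N)
f(O, P) = 1 - O
E(C, r) = -12 + r (E(C, r) = r - 12 = -12 + r)
p = 223 (p = (1 - 1*4) - 1*(-226) = (1 - 4) + 226 = -3 + 226 = 223)
E(-11, 3)*p + n(-14, 3) = (-12 + 3)*223 + (-2 - 14 - 2*3*(-14)) = -9*223 + (-2 - 14 + 84) = -2007 + 68 = -1939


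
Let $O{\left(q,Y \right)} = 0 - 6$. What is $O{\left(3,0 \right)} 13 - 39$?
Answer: $-117$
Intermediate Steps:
$O{\left(q,Y \right)} = -6$ ($O{\left(q,Y \right)} = 0 - 6 = -6$)
$O{\left(3,0 \right)} 13 - 39 = \left(-6\right) 13 - 39 = -78 - 39 = -117$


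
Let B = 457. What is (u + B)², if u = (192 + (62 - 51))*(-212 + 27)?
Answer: 1376261604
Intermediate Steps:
u = -37555 (u = (192 + 11)*(-185) = 203*(-185) = -37555)
(u + B)² = (-37555 + 457)² = (-37098)² = 1376261604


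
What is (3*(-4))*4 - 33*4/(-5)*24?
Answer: 2928/5 ≈ 585.60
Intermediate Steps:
(3*(-4))*4 - 33*4/(-5)*24 = -12*4 - 33*4*(-⅕)*24 = -48 - (-132)*24/5 = -48 - 33*(-96/5) = -48 + 3168/5 = 2928/5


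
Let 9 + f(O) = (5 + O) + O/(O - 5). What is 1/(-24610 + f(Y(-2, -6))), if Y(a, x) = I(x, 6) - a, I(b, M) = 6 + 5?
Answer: -8/196795 ≈ -4.0651e-5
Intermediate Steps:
I(b, M) = 11
Y(a, x) = 11 - a
f(O) = -4 + O + O/(-5 + O) (f(O) = -9 + ((5 + O) + O/(O - 5)) = -9 + ((5 + O) + O/(-5 + O)) = -9 + (5 + O + O/(-5 + O)) = -4 + O + O/(-5 + O))
1/(-24610 + f(Y(-2, -6))) = 1/(-24610 + (20 + (11 - 1*(-2))² - 8*(11 - 1*(-2)))/(-5 + (11 - 1*(-2)))) = 1/(-24610 + (20 + (11 + 2)² - 8*(11 + 2))/(-5 + (11 + 2))) = 1/(-24610 + (20 + 13² - 8*13)/(-5 + 13)) = 1/(-24610 + (20 + 169 - 104)/8) = 1/(-24610 + (⅛)*85) = 1/(-24610 + 85/8) = 1/(-196795/8) = -8/196795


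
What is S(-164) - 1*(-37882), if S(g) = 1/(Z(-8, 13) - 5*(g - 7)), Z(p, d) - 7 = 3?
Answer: 32767931/865 ≈ 37882.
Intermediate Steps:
Z(p, d) = 10 (Z(p, d) = 7 + 3 = 10)
S(g) = 1/(45 - 5*g) (S(g) = 1/(10 - 5*(g - 7)) = 1/(10 - 5*(-7 + g)) = 1/(10 + (35 - 5*g)) = 1/(45 - 5*g))
S(-164) - 1*(-37882) = 1/(5*(9 - 1*(-164))) - 1*(-37882) = 1/(5*(9 + 164)) + 37882 = (1/5)/173 + 37882 = (1/5)*(1/173) + 37882 = 1/865 + 37882 = 32767931/865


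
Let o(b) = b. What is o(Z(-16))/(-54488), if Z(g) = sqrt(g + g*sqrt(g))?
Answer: -sqrt(-1 - 4*I)/13622 ≈ -9.1736e-5 + 0.00011749*I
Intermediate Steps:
Z(g) = sqrt(g + g**(3/2))
o(Z(-16))/(-54488) = sqrt(-16 + (-16)**(3/2))/(-54488) = sqrt(-16 - 64*I)*(-1/54488) = -sqrt(-16 - 64*I)/54488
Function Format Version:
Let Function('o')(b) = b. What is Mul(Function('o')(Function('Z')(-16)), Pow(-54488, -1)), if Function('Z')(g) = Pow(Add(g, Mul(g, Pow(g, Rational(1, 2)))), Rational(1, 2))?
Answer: Mul(Rational(-1, 13622), Pow(Add(-1, Mul(-4, I)), Rational(1, 2))) ≈ Add(-9.1736e-5, Mul(0.00011749, I))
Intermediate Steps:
Function('Z')(g) = Pow(Add(g, Pow(g, Rational(3, 2))), Rational(1, 2))
Mul(Function('o')(Function('Z')(-16)), Pow(-54488, -1)) = Mul(Pow(Add(-16, Pow(-16, Rational(3, 2))), Rational(1, 2)), Pow(-54488, -1)) = Mul(Pow(Add(-16, Mul(-64, I)), Rational(1, 2)), Rational(-1, 54488)) = Mul(Rational(-1, 54488), Pow(Add(-16, Mul(-64, I)), Rational(1, 2)))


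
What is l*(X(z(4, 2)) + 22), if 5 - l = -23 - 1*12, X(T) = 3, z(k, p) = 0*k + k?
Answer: 1000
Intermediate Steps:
z(k, p) = k (z(k, p) = 0 + k = k)
l = 40 (l = 5 - (-23 - 1*12) = 5 - (-23 - 12) = 5 - 1*(-35) = 5 + 35 = 40)
l*(X(z(4, 2)) + 22) = 40*(3 + 22) = 40*25 = 1000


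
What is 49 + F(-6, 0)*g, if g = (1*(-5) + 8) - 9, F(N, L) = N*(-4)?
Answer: -95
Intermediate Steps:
F(N, L) = -4*N
g = -6 (g = (-5 + 8) - 9 = 3 - 9 = -6)
49 + F(-6, 0)*g = 49 - 4*(-6)*(-6) = 49 + 24*(-6) = 49 - 144 = -95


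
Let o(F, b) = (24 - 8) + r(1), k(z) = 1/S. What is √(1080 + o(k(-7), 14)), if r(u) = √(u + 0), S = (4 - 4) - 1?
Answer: √1097 ≈ 33.121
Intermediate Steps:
S = -1 (S = 0 - 1 = -1)
k(z) = -1 (k(z) = 1/(-1) = -1)
r(u) = √u
o(F, b) = 17 (o(F, b) = (24 - 8) + √1 = 16 + 1 = 17)
√(1080 + o(k(-7), 14)) = √(1080 + 17) = √1097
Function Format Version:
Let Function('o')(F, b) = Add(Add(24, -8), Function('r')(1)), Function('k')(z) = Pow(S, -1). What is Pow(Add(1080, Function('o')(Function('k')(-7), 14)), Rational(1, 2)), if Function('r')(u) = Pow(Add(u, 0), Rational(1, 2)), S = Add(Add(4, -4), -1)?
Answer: Pow(1097, Rational(1, 2)) ≈ 33.121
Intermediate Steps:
S = -1 (S = Add(0, -1) = -1)
Function('k')(z) = -1 (Function('k')(z) = Pow(-1, -1) = -1)
Function('r')(u) = Pow(u, Rational(1, 2))
Function('o')(F, b) = 17 (Function('o')(F, b) = Add(Add(24, -8), Pow(1, Rational(1, 2))) = Add(16, 1) = 17)
Pow(Add(1080, Function('o')(Function('k')(-7), 14)), Rational(1, 2)) = Pow(Add(1080, 17), Rational(1, 2)) = Pow(1097, Rational(1, 2))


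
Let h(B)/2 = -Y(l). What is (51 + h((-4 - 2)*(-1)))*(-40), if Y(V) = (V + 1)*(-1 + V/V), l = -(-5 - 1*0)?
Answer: -2040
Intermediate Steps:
l = 5 (l = -(-5 + 0) = -1*(-5) = 5)
Y(V) = 0 (Y(V) = (1 + V)*(-1 + 1) = (1 + V)*0 = 0)
h(B) = 0 (h(B) = 2*(-1*0) = 2*0 = 0)
(51 + h((-4 - 2)*(-1)))*(-40) = (51 + 0)*(-40) = 51*(-40) = -2040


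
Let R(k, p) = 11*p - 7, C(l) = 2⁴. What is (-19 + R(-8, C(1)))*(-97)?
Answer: -14550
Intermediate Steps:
C(l) = 16
R(k, p) = -7 + 11*p
(-19 + R(-8, C(1)))*(-97) = (-19 + (-7 + 11*16))*(-97) = (-19 + (-7 + 176))*(-97) = (-19 + 169)*(-97) = 150*(-97) = -14550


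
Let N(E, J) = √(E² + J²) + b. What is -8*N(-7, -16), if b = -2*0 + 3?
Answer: -24 - 8*√305 ≈ -163.71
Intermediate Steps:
b = 3 (b = 0 + 3 = 3)
N(E, J) = 3 + √(E² + J²) (N(E, J) = √(E² + J²) + 3 = 3 + √(E² + J²))
-8*N(-7, -16) = -8*(3 + √((-7)² + (-16)²)) = -8*(3 + √(49 + 256)) = -8*(3 + √305) = -24 - 8*√305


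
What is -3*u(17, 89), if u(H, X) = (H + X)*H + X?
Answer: -5673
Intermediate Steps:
u(H, X) = X + H*(H + X) (u(H, X) = H*(H + X) + X = X + H*(H + X))
-3*u(17, 89) = -3*(89 + 17**2 + 17*89) = -3*(89 + 289 + 1513) = -3*1891 = -5673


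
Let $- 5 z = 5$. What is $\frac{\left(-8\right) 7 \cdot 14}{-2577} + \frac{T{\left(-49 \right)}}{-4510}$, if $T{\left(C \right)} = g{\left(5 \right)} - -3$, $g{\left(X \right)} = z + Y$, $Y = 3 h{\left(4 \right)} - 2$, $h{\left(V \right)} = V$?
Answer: $\frac{1752458}{5811135} \approx 0.30157$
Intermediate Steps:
$z = -1$ ($z = \left(- \frac{1}{5}\right) 5 = -1$)
$Y = 10$ ($Y = 3 \cdot 4 - 2 = 12 - 2 = 10$)
$g{\left(X \right)} = 9$ ($g{\left(X \right)} = -1 + 10 = 9$)
$T{\left(C \right)} = 12$ ($T{\left(C \right)} = 9 - -3 = 9 + 3 = 12$)
$\frac{\left(-8\right) 7 \cdot 14}{-2577} + \frac{T{\left(-49 \right)}}{-4510} = \frac{\left(-8\right) 7 \cdot 14}{-2577} + \frac{12}{-4510} = \left(-56\right) 14 \left(- \frac{1}{2577}\right) + 12 \left(- \frac{1}{4510}\right) = \left(-784\right) \left(- \frac{1}{2577}\right) - \frac{6}{2255} = \frac{784}{2577} - \frac{6}{2255} = \frac{1752458}{5811135}$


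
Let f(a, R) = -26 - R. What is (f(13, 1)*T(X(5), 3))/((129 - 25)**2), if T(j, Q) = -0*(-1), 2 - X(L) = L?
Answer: 0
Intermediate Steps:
X(L) = 2 - L
T(j, Q) = 0 (T(j, Q) = -1*0 = 0)
(f(13, 1)*T(X(5), 3))/((129 - 25)**2) = ((-26 - 1*1)*0)/((129 - 25)**2) = ((-26 - 1)*0)/(104**2) = -27*0/10816 = 0*(1/10816) = 0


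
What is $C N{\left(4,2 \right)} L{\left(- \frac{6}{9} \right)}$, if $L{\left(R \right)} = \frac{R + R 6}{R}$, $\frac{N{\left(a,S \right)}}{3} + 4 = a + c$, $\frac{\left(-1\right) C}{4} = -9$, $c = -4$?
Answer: $-3024$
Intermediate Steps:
$C = 36$ ($C = \left(-4\right) \left(-9\right) = 36$)
$N{\left(a,S \right)} = -24 + 3 a$ ($N{\left(a,S \right)} = -12 + 3 \left(a - 4\right) = -12 + 3 \left(-4 + a\right) = -12 + \left(-12 + 3 a\right) = -24 + 3 a$)
$L{\left(R \right)} = 7$ ($L{\left(R \right)} = \frac{R + 6 R}{R} = \frac{7 R}{R} = 7$)
$C N{\left(4,2 \right)} L{\left(- \frac{6}{9} \right)} = 36 \left(-24 + 3 \cdot 4\right) 7 = 36 \left(-24 + 12\right) 7 = 36 \left(-12\right) 7 = \left(-432\right) 7 = -3024$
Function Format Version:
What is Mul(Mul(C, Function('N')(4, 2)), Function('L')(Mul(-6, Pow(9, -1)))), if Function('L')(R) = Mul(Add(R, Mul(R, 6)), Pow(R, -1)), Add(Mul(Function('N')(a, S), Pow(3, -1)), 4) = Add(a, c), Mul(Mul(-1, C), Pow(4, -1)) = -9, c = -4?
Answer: -3024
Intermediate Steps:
C = 36 (C = Mul(-4, -9) = 36)
Function('N')(a, S) = Add(-24, Mul(3, a)) (Function('N')(a, S) = Add(-12, Mul(3, Add(a, -4))) = Add(-12, Mul(3, Add(-4, a))) = Add(-12, Add(-12, Mul(3, a))) = Add(-24, Mul(3, a)))
Function('L')(R) = 7 (Function('L')(R) = Mul(Add(R, Mul(6, R)), Pow(R, -1)) = Mul(Mul(7, R), Pow(R, -1)) = 7)
Mul(Mul(C, Function('N')(4, 2)), Function('L')(Mul(-6, Pow(9, -1)))) = Mul(Mul(36, Add(-24, Mul(3, 4))), 7) = Mul(Mul(36, Add(-24, 12)), 7) = Mul(Mul(36, -12), 7) = Mul(-432, 7) = -3024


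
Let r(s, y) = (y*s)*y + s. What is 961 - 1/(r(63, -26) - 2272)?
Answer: 38804218/40379 ≈ 961.00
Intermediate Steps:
r(s, y) = s + s*y² (r(s, y) = (s*y)*y + s = s*y² + s = s + s*y²)
961 - 1/(r(63, -26) - 2272) = 961 - 1/(63*(1 + (-26)²) - 2272) = 961 - 1/(63*(1 + 676) - 2272) = 961 - 1/(63*677 - 2272) = 961 - 1/(42651 - 2272) = 961 - 1/40379 = 38804218/40379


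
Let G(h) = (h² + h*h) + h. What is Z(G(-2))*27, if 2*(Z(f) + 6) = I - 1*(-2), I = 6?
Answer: -54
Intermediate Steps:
G(h) = h + 2*h² (G(h) = (h² + h²) + h = 2*h² + h = h + 2*h²)
Z(f) = -2 (Z(f) = -6 + (6 - 1*(-2))/2 = -6 + (6 + 2)/2 = -6 + (½)*8 = -6 + 4 = -2)
Z(G(-2))*27 = -2*27 = -54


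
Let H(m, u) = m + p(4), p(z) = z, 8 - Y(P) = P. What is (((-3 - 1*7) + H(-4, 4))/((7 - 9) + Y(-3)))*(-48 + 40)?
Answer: 80/9 ≈ 8.8889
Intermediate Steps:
Y(P) = 8 - P
H(m, u) = 4 + m (H(m, u) = m + 4 = 4 + m)
(((-3 - 1*7) + H(-4, 4))/((7 - 9) + Y(-3)))*(-48 + 40) = (((-3 - 1*7) + (4 - 4))/((7 - 9) + (8 - 1*(-3))))*(-48 + 40) = (((-3 - 7) + 0)/(-2 + (8 + 3)))*(-8) = ((-10 + 0)/(-2 + 11))*(-8) = -10/9*(-8) = 80/9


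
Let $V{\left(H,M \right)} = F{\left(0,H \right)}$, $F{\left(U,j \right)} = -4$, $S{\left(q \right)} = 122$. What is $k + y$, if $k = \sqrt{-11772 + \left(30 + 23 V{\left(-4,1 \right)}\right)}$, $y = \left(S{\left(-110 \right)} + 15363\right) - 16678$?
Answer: $-1193 + i \sqrt{11834} \approx -1193.0 + 108.78 i$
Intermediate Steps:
$V{\left(H,M \right)} = -4$
$y = -1193$ ($y = \left(122 + 15363\right) - 16678 = 15485 - 16678 = -1193$)
$k = i \sqrt{11834}$ ($k = \sqrt{-11772 + \left(30 + 23 \left(-4\right)\right)} = \sqrt{-11772 + \left(30 - 92\right)} = \sqrt{-11772 - 62} = \sqrt{-11834} = i \sqrt{11834} \approx 108.78 i$)
$k + y = i \sqrt{11834} - 1193 = -1193 + i \sqrt{11834}$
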